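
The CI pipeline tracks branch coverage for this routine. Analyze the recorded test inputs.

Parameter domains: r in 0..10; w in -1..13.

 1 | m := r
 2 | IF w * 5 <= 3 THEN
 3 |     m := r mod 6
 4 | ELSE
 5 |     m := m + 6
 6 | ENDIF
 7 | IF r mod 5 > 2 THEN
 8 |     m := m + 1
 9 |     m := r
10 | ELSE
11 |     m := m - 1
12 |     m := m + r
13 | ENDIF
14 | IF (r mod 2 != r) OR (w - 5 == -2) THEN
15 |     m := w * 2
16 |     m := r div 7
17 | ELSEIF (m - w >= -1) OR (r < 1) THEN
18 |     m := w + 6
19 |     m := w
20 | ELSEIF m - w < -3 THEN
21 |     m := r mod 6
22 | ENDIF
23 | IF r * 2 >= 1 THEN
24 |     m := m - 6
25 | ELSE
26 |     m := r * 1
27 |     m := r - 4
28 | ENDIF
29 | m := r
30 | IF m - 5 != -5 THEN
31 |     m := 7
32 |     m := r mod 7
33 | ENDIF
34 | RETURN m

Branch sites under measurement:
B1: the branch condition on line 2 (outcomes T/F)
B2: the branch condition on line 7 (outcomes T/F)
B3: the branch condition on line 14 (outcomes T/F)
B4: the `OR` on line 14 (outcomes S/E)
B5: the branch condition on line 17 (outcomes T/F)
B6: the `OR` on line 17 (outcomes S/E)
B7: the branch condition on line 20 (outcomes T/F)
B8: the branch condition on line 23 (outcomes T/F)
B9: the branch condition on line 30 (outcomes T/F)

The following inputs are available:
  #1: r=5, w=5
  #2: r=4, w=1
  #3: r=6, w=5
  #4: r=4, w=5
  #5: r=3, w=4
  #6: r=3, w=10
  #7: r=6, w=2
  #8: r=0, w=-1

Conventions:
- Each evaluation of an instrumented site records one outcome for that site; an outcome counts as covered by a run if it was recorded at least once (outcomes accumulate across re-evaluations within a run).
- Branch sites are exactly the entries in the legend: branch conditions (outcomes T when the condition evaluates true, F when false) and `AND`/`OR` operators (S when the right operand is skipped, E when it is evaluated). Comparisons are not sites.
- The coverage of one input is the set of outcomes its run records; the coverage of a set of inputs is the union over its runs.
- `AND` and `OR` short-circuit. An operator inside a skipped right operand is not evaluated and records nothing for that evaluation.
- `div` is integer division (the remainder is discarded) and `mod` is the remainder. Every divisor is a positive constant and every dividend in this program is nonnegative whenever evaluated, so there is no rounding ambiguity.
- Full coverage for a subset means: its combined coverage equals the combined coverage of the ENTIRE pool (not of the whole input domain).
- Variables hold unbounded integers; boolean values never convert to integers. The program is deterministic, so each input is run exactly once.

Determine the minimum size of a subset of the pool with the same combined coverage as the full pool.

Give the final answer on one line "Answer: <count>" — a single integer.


#1 (r=5, w=5) -> B1->F, B2->F, B4->S, B3->T, B8->T, B9->T; covered: B1=F, B2=F, B3=T, B4=S, B8=T, B9=T
#2 (r=4, w=1) -> B1->F, B2->T, B4->S, B3->T, B8->T, B9->T; covered: B1=F, B2=T, B3=T, B4=S, B8=T, B9=T
#3 (r=6, w=5) -> B1->F, B2->F, B4->S, B3->T, B8->T, B9->T; covered: B1=F, B2=F, B3=T, B4=S, B8=T, B9=T
#4 (r=4, w=5) -> B1->F, B2->T, B4->S, B3->T, B8->T, B9->T; covered: B1=F, B2=T, B3=T, B4=S, B8=T, B9=T
#5 (r=3, w=4) -> B1->F, B2->T, B4->S, B3->T, B8->T, B9->T; covered: B1=F, B2=T, B3=T, B4=S, B8=T, B9=T
#6 (r=3, w=10) -> B1->F, B2->T, B4->S, B3->T, B8->T, B9->T; covered: B1=F, B2=T, B3=T, B4=S, B8=T, B9=T
#7 (r=6, w=2) -> B1->F, B2->F, B4->S, B3->T, B8->T, B9->T; covered: B1=F, B2=F, B3=T, B4=S, B8=T, B9=T
#8 (r=0, w=-1) -> B1->T, B2->F, B4->E, B3->F, B6->S, B5->T, B8->F, B9->F; covered: B1=T, B2=F, B3=F, B4=E, B5=T, B6=S, B8=F, B9=F
union over all inputs: B1=T, B1=F, B2=T, B2=F, B3=T, B3=F, B4=S, B4=E, B5=T, B6=S, B8=T, B8=F, B9=T, B9=F (14 outcomes)
checked all size-1 subsets: none covers 14 outcomes (max 8/14)
the canonical winner is {2, 8}: size 2, full 14-outcome coverage, earliest index list among size-2 covers
Answer: 2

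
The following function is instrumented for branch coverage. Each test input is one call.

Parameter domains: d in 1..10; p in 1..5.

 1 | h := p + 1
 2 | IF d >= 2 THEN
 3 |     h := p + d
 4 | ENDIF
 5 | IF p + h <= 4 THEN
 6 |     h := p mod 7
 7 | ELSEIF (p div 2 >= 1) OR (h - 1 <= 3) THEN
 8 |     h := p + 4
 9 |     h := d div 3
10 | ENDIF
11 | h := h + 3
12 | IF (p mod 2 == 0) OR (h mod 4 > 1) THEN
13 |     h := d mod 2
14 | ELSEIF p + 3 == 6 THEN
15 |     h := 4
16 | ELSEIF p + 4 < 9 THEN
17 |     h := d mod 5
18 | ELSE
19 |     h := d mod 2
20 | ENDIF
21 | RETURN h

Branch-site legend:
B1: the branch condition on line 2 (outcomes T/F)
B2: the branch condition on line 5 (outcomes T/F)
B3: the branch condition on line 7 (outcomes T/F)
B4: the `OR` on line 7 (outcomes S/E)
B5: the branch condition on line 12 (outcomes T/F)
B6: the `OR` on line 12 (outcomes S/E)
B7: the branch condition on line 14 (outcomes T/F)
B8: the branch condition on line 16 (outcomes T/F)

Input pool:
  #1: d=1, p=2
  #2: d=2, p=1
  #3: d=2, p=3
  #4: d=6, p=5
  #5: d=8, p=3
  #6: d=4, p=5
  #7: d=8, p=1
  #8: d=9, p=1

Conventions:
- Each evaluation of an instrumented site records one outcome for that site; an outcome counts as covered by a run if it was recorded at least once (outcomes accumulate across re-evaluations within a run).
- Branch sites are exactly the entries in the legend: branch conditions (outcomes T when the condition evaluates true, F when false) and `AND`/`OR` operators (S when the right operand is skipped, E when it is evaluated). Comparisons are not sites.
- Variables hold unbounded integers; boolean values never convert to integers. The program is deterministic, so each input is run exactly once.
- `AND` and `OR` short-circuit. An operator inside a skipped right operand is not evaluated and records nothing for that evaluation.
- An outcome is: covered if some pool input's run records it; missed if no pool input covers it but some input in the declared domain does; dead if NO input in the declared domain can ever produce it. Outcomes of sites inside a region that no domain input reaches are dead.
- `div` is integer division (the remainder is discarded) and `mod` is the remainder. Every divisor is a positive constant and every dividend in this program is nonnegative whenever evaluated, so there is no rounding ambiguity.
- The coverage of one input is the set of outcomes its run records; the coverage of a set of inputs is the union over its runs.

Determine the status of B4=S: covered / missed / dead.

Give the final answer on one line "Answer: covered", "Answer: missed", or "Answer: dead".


B4=S is recorded by pool input(s) 1, 3, 4, 5, 6 -> covered
Answer: covered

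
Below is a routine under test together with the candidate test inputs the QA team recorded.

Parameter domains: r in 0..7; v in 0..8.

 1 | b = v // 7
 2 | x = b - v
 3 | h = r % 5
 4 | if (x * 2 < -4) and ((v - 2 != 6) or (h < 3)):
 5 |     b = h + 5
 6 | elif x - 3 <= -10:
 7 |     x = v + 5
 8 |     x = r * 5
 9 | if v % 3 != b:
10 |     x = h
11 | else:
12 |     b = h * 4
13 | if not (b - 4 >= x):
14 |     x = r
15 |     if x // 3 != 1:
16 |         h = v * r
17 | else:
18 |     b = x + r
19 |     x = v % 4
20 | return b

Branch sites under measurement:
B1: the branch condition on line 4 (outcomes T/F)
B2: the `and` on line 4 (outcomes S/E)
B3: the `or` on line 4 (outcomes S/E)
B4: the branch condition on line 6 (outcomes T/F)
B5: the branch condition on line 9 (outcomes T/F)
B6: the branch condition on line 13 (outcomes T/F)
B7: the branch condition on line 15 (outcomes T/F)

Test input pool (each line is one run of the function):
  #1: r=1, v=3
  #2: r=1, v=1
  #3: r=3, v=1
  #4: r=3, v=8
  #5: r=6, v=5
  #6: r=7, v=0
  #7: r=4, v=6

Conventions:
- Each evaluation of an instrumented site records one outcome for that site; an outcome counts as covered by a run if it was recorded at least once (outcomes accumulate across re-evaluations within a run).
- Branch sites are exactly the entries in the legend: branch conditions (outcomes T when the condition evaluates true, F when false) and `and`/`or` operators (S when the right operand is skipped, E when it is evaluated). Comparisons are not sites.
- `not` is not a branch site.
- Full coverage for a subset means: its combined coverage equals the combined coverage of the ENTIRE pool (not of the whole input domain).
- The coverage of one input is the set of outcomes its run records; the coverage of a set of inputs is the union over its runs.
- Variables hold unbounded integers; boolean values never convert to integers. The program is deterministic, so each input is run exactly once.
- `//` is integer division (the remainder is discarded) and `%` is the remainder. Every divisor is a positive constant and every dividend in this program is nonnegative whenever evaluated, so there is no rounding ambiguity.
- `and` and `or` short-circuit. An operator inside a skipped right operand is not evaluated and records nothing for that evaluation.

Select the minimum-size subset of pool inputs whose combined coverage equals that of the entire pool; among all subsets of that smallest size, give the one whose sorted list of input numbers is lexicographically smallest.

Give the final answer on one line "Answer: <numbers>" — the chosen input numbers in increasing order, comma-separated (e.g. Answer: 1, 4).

input #1, r=1, v=3: events B2->E, B3->S, B1->T, B5->T, B6->F; outcomes B1=T, B2=E, B3=S, B5=T, B6=F
input #2, r=1, v=1: events B2->S, B1->F, B4->F, B5->T, B6->T, B7->T; outcomes B1=F, B2=S, B4=F, B5=T, B6=T, B7=T
input #3, r=3, v=1: events B2->S, B1->F, B4->F, B5->T, B6->T, B7->F; outcomes B1=F, B2=S, B4=F, B5=T, B6=T, B7=F
input #4, r=3, v=8: events B2->E, B3->E, B1->F, B4->T, B5->T, B6->T, B7->F; outcomes B1=F, B2=E, B3=E, B4=T, B5=T, B6=T, B7=F
input #5, r=6, v=5: events B2->E, B3->S, B1->T, B5->T, B6->F; outcomes B1=T, B2=E, B3=S, B5=T, B6=F
input #6, r=7, v=0: events B2->S, B1->F, B4->F, B5->F, B6->F; outcomes B1=F, B2=S, B4=F, B5=F, B6=F
input #7, r=4, v=6: events B2->E, B3->S, B1->T, B5->T, B6->F; outcomes B1=T, B2=E, B3=S, B5=T, B6=F
union over all inputs: B1=T, B1=F, B2=S, B2=E, B3=S, B3=E, B4=T, B4=F, B5=T, B5=F, B6=T, B6=F, B7=T, B7=F (14 outcomes)
no size-1 subset reaches all 14 outcomes (best union: 7/14)
no size-2 subset reaches all 14 outcomes (best union: 11/14)
no size-3 subset reaches all 14 outcomes (best union: 13/14)
at size 4, {1, 2, 4, 6} reaches all 14 outcomes; every lexicographically earlier size-4 subset fails

Answer: 1, 2, 4, 6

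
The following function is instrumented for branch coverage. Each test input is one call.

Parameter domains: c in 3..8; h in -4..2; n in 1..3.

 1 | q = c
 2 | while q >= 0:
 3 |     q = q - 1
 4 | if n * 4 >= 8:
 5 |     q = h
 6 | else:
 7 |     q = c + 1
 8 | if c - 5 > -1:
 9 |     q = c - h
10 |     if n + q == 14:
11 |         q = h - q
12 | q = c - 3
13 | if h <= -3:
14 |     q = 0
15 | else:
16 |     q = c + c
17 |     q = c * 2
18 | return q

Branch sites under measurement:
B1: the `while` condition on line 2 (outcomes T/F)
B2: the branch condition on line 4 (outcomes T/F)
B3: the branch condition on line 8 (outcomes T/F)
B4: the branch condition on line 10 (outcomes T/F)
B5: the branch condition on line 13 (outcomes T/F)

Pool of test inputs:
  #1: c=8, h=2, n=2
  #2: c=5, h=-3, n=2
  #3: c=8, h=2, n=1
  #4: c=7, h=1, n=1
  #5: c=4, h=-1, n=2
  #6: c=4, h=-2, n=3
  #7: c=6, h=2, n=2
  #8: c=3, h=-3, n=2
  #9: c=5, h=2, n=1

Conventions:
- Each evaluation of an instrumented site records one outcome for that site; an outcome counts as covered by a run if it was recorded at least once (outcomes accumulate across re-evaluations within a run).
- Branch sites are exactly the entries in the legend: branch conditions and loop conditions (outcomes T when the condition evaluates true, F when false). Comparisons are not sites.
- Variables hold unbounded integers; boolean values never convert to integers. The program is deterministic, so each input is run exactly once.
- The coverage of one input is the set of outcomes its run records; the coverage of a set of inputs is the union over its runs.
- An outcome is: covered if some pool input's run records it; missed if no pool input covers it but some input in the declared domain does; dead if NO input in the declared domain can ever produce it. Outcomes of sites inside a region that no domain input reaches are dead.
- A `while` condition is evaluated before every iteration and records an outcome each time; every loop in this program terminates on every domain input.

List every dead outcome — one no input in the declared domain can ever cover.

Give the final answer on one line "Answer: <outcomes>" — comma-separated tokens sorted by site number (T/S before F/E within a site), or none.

checking every outcome against all 126 domain inputs:
  reachable outcomes have witnesses, e.g. B1=T (e.g. c=3, h=-4, n=1), B1=F (e.g. c=3, h=-4, n=1), B2=T (e.g. c=3, h=-4, n=2), B2=F (e.g. c=3, h=-4, n=1)

Answer: none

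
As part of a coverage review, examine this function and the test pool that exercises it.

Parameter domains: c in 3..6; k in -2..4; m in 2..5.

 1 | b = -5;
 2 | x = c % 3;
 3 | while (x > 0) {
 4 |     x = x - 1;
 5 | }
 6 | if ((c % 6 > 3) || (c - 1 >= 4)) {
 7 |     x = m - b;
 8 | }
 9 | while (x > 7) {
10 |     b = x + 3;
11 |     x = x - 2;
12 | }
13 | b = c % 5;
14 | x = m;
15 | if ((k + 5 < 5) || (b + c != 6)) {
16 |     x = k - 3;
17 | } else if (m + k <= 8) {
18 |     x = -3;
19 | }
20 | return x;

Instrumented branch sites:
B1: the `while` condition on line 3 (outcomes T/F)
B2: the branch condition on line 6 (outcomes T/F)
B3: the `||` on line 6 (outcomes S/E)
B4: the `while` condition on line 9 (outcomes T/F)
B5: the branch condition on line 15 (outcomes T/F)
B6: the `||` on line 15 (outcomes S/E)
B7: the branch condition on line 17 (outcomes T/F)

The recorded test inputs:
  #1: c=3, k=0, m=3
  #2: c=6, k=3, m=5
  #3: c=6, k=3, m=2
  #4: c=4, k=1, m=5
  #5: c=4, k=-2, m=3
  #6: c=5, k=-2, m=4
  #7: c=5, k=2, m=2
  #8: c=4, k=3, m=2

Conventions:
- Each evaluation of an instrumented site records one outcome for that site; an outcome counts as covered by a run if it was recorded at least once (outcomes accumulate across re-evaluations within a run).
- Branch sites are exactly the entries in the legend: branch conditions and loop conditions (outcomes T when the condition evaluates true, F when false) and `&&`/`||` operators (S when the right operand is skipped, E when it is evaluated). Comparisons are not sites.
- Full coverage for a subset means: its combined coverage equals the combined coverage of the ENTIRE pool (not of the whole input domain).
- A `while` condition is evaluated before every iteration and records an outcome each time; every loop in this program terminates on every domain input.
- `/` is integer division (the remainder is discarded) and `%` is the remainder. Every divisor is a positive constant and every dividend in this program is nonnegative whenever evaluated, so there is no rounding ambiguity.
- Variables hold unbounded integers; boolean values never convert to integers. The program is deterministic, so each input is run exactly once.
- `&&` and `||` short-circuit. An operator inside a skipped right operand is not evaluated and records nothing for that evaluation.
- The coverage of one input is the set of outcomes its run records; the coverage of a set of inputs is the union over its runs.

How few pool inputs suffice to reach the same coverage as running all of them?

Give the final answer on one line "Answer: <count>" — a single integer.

run #1 (c=3, k=0, m=3) runs B1->F, B3->E, B2->F, B4->F, B6->E, B5->F, B7->T; records B1=F, B2=F, B3=E, B4=F, B5=F, B6=E, B7=T
run #2 (c=6, k=3, m=5) runs B1->F, B3->E, B2->T, B4->T, B4->T, B4->F, B6->E, B5->T; records B1=F, B2=T, B3=E, B4=T, B4=F, B5=T, B6=E
run #3 (c=6, k=3, m=2) runs B1->F, B3->E, B2->T, B4->F, B6->E, B5->T; records B1=F, B2=T, B3=E, B4=F, B5=T, B6=E
run #4 (c=4, k=1, m=5) runs B1->T, B1->F, B3->S, B2->T, B4->T, B4->T, B4->F, B6->E, B5->T; records B1=T, B1=F, B2=T, B3=S, B4=T, B4=F, B5=T, B6=E
run #5 (c=4, k=-2, m=3) runs B1->T, B1->F, B3->S, B2->T, B4->T, B4->F, B6->S, B5->T; records B1=T, B1=F, B2=T, B3=S, B4=T, B4=F, B5=T, B6=S
run #6 (c=5, k=-2, m=4) runs B1->T, B1->T, B1->F, B3->S, B2->T, B4->T, B4->F, B6->S, B5->T; records B1=T, B1=F, B2=T, B3=S, B4=T, B4=F, B5=T, B6=S
run #7 (c=5, k=2, m=2) runs B1->T, B1->T, B1->F, B3->S, B2->T, B4->F, B6->E, B5->T; records B1=T, B1=F, B2=T, B3=S, B4=F, B5=T, B6=E
run #8 (c=4, k=3, m=2) runs B1->T, B1->F, B3->S, B2->T, B4->F, B6->E, B5->T; records B1=T, B1=F, B2=T, B3=S, B4=F, B5=T, B6=E
union over all inputs: B1=T, B1=F, B2=T, B2=F, B3=S, B3=E, B4=T, B4=F, B5=T, B5=F, B6=S, B6=E, B7=T (13 outcomes)
checked all size-1 subsets: none covers 13 outcomes (max 8/13)
at size 2, {1, 5} reaches all 13 outcomes; every lexicographically earlier size-2 subset fails

Answer: 2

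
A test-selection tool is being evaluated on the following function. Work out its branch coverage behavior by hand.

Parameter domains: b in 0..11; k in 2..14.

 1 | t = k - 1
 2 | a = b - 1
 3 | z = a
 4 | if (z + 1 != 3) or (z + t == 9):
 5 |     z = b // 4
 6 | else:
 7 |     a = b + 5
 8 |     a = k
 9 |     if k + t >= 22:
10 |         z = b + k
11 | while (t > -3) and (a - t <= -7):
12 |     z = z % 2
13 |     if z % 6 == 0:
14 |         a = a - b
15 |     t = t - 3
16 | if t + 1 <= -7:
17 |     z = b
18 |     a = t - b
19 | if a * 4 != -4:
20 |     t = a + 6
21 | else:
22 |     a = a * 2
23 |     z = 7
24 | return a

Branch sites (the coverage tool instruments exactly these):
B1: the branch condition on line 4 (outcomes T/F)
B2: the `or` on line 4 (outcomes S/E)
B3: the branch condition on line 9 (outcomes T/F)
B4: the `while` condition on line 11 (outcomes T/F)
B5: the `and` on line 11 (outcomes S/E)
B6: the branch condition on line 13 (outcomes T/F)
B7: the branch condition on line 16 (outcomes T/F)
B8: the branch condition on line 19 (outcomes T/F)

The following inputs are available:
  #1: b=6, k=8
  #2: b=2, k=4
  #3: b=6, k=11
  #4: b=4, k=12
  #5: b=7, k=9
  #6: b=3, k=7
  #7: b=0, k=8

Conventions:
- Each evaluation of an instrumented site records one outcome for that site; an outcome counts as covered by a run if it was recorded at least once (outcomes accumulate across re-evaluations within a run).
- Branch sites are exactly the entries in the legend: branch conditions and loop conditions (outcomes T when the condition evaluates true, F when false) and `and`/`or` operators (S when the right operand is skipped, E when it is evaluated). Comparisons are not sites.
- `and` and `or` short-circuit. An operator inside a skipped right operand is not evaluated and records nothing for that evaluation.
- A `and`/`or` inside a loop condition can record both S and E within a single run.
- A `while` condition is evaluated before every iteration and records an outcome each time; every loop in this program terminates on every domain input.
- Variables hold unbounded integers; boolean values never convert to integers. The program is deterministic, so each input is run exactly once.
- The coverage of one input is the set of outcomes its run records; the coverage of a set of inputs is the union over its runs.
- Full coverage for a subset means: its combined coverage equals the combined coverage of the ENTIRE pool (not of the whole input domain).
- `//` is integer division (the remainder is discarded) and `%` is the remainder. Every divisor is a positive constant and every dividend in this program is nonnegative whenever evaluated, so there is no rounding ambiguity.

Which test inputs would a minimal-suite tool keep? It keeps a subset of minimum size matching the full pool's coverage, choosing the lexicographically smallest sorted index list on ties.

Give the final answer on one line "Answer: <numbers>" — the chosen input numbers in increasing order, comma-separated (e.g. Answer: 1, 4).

run #1 (b=6, k=8) runs B2->S, B1->T, B5->E, B4->F, B7->F, B8->T; records B1=T, B2=S, B4=F, B5=E, B7=F, B8=T
run #2 (b=2, k=4) runs B2->S, B1->T, B5->E, B4->F, B7->F, B8->T; records B1=T, B2=S, B4=F, B5=E, B7=F, B8=T
run #3 (b=6, k=11) runs B2->S, B1->T, B5->E, B4->F, B7->F, B8->T; records B1=T, B2=S, B4=F, B5=E, B7=F, B8=T
run #4 (b=4, k=12) runs B2->S, B1->T, B5->E, B4->T, B6->F, B5->E, B4->F, B7->F, B8->T; records B1=T, B2=S, B4=T, B4=F, B5=E, B6=F, B7=F, B8=T
run #5 (b=7, k=9) runs B2->S, B1->T, B5->E, B4->F, B7->F, B8->T; records B1=T, B2=S, B4=F, B5=E, B7=F, B8=T
run #6 (b=3, k=7) runs B2->E, B1->F, B3->F, B5->E, B4->F, B7->F, B8->T; records B1=F, B2=E, B3=F, B4=F, B5=E, B7=F, B8=T
run #7 (b=0, k=8) runs B2->S, B1->T, B5->E, B4->T, B6->T, B5->E, B4->F, B7->F, B8->F; records B1=T, B2=S, B4=T, B4=F, B5=E, B6=T, B7=F, B8=F
together the pool reaches 13 outcomes: B1=T, B1=F, B2=S, B2=E, B3=F, B4=T, B4=F, B5=E, B6=T, B6=F, B7=F, B8=T, B8=F
no size-1 subset reaches all 13 outcomes (best union: 8/13)
no size-2 subset reaches all 13 outcomes (best union: 12/13)
the canonical winner is {4, 6, 7}: size 3, full 13-outcome coverage, earliest index list among size-3 covers

Answer: 4, 6, 7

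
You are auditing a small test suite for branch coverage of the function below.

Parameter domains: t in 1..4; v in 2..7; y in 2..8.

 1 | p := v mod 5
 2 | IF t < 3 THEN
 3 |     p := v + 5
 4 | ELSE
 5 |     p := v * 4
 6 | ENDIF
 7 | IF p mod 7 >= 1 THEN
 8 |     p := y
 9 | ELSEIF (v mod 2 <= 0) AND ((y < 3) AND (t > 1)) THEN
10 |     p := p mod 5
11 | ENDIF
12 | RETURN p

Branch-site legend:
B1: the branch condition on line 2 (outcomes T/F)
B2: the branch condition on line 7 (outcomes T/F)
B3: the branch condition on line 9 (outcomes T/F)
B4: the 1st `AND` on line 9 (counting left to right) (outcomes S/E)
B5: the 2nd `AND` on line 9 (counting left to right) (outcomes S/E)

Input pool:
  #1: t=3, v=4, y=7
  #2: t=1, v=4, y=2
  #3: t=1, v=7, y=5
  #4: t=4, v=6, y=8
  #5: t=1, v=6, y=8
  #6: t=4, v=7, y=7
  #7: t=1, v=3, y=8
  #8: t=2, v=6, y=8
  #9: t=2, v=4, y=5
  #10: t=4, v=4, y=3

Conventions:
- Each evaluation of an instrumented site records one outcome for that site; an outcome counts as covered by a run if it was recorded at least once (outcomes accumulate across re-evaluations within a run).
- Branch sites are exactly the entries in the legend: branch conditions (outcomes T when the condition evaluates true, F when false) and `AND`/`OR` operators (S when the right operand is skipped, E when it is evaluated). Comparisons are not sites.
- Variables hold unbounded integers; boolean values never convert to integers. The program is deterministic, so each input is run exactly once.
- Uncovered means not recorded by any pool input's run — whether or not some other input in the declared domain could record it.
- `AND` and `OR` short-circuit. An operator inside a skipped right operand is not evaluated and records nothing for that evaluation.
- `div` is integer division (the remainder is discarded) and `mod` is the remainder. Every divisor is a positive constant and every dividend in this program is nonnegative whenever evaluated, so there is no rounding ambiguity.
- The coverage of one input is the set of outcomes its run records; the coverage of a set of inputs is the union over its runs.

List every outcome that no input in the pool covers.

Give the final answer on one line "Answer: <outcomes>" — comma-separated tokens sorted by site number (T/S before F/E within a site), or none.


#1 (t=3, v=4, y=7) -> covered: B1=F, B2=T
#2 (t=1, v=4, y=2) -> covered: B1=T, B2=T
#3 (t=1, v=7, y=5) -> covered: B1=T, B2=T
#4 (t=4, v=6, y=8) -> covered: B1=F, B2=T
#5 (t=1, v=6, y=8) -> covered: B1=T, B2=T
#6 (t=4, v=7, y=7) -> covered: B1=F, B2=F, B3=F, B4=S
#7 (t=1, v=3, y=8) -> covered: B1=T, B2=T
#8 (t=2, v=6, y=8) -> covered: B1=T, B2=T
#9 (t=2, v=4, y=5) -> covered: B1=T, B2=T
#10 (t=4, v=4, y=3) -> covered: B1=F, B2=T
union over the pool: B1=T, B1=F, B2=T, B2=F, B3=F, B4=S
uncovered (4 of 10): B3=T, B4=E, B5=S, B5=E
Answer: B3=T, B4=E, B5=S, B5=E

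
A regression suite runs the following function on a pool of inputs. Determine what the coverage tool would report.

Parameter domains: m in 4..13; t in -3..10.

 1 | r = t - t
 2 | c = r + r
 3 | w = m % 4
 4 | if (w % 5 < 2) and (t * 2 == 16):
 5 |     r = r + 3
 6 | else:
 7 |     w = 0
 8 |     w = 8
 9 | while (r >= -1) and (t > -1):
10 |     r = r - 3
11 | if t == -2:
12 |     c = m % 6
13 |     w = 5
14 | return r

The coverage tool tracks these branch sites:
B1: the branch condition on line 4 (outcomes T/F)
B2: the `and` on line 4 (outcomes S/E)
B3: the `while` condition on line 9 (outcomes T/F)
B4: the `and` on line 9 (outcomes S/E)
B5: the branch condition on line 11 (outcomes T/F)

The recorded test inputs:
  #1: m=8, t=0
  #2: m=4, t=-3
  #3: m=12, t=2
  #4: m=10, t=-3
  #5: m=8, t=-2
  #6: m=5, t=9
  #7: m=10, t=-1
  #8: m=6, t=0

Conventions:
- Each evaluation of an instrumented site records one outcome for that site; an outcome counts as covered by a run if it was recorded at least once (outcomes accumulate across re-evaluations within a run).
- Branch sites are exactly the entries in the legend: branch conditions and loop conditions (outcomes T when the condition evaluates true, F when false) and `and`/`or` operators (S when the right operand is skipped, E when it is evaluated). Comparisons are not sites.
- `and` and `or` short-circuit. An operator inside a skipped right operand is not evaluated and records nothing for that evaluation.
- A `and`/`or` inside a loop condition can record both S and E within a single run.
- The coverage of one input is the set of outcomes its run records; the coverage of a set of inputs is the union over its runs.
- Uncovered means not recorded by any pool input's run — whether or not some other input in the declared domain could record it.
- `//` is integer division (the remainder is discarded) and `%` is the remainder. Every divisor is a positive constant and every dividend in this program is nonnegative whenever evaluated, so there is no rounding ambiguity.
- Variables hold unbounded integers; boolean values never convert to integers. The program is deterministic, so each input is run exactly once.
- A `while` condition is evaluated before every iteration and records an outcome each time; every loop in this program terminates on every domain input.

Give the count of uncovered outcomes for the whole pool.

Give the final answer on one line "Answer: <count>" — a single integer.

input #1, m=8, t=0: outcomes B1=F, B2=E, B3=T, B3=F, B4=S, B4=E, B5=F
input #2, m=4, t=-3: outcomes B1=F, B2=E, B3=F, B4=E, B5=F
input #3, m=12, t=2: outcomes B1=F, B2=E, B3=T, B3=F, B4=S, B4=E, B5=F
input #4, m=10, t=-3: outcomes B1=F, B2=S, B3=F, B4=E, B5=F
input #5, m=8, t=-2: outcomes B1=F, B2=E, B3=F, B4=E, B5=T
input #6, m=5, t=9: outcomes B1=F, B2=E, B3=T, B3=F, B4=S, B4=E, B5=F
input #7, m=10, t=-1: outcomes B1=F, B2=S, B3=F, B4=E, B5=F
input #8, m=6, t=0: outcomes B1=F, B2=S, B3=T, B3=F, B4=S, B4=E, B5=F
union over the pool: B1=F, B2=S, B2=E, B3=T, B3=F, B4=S, B4=E, B5=T, B5=F
uncovered (1 of 10): B1=T

Answer: 1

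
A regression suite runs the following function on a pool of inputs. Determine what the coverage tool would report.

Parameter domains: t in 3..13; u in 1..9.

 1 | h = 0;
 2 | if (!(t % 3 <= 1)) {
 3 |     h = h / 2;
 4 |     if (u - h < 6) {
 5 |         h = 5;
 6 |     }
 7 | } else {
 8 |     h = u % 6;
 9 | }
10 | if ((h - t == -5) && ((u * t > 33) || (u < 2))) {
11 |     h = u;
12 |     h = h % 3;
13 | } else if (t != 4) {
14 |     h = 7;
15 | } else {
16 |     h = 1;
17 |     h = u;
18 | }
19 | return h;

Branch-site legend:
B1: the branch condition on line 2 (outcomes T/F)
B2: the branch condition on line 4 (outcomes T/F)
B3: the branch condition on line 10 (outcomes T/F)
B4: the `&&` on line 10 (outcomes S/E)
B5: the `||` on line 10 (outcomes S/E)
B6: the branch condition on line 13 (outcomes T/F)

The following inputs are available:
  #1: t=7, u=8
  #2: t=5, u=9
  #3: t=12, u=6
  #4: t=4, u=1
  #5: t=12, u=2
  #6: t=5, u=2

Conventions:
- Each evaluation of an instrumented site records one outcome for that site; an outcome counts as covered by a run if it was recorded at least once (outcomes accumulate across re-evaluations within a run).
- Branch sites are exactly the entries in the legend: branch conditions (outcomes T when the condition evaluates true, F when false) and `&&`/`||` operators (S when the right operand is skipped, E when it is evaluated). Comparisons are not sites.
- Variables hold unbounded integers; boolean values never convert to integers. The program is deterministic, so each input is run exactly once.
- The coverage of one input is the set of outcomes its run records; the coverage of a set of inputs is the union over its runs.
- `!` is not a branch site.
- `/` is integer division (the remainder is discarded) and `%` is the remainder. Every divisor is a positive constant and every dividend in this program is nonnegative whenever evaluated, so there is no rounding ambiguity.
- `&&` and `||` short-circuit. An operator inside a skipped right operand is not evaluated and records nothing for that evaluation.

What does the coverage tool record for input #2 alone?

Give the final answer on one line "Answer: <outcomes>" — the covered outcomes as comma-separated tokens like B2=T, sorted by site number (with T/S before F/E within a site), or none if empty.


Running input #2 (t=5, u=9), event by event:
  B1->T, B2->F, B4->E, B5->S, B3->T
as a set, this run covers: B1=T, B2=F, B3=T, B4=E, B5=S
Answer: B1=T, B2=F, B3=T, B4=E, B5=S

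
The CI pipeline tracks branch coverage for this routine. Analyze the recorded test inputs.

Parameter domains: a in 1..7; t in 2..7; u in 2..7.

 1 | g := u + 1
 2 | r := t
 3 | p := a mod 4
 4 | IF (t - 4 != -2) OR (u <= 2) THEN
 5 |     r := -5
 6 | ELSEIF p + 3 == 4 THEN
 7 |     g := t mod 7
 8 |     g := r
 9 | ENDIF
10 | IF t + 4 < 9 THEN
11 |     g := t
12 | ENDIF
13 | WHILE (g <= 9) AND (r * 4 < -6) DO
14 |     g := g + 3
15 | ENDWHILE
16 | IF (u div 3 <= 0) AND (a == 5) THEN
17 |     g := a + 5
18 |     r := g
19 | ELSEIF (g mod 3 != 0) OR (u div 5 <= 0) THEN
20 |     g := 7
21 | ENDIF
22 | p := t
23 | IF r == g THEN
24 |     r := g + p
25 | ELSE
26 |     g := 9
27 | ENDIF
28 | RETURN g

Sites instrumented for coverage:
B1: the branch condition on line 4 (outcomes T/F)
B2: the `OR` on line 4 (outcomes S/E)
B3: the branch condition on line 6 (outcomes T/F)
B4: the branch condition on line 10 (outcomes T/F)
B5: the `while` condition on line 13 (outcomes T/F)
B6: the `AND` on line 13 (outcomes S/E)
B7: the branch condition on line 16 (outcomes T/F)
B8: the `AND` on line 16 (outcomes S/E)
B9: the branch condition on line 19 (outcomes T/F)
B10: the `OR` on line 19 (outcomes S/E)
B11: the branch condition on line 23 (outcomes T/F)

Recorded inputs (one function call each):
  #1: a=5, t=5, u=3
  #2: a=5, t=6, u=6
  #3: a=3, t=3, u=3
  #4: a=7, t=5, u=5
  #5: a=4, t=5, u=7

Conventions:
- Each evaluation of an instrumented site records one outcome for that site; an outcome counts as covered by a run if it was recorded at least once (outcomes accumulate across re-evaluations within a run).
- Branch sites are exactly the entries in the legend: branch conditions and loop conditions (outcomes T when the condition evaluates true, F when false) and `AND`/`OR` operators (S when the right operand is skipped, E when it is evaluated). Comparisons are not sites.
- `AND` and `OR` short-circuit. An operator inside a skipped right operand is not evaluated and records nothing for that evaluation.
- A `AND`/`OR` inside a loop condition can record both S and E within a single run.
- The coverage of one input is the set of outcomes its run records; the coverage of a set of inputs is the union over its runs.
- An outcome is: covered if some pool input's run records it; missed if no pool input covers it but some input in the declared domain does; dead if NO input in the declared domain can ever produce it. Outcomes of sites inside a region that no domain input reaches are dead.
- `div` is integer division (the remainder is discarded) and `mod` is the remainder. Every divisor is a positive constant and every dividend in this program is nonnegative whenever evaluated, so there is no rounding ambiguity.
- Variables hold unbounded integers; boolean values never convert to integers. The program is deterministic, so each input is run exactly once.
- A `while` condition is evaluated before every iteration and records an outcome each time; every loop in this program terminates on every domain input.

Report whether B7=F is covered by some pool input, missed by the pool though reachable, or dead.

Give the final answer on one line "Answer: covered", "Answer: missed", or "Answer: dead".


B7=F is recorded by pool input(s) 1, 2, 3, 4, 5 -> covered
Answer: covered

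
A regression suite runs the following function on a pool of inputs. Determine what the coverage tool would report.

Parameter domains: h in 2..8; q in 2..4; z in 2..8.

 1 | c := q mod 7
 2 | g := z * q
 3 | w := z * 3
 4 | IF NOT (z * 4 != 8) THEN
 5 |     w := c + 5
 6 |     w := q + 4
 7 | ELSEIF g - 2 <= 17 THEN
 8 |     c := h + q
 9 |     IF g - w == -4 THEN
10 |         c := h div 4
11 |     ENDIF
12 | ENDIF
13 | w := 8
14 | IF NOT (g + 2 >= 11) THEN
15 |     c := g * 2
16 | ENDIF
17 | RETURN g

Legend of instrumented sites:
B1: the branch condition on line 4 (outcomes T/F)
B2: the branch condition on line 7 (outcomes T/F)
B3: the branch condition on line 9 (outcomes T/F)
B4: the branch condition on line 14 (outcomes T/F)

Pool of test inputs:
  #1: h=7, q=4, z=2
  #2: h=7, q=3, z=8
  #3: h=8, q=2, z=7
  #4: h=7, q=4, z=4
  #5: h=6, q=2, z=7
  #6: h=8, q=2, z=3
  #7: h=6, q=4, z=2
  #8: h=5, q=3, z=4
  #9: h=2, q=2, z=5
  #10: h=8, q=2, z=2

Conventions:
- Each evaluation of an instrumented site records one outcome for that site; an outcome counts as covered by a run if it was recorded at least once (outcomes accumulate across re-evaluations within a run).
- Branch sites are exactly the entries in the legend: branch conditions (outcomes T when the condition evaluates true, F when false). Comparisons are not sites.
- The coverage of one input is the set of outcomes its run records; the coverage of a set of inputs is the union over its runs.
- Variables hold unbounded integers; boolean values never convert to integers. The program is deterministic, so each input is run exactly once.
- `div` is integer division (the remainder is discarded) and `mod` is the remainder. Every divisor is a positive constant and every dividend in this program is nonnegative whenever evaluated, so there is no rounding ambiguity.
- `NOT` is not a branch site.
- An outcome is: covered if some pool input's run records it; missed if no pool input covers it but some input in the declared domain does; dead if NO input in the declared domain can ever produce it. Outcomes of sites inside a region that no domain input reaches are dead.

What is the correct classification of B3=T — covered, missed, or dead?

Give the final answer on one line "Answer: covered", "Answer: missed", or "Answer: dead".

no pool input records B3=T
but domain input (h=2, q=2, z=4) does record it -> reachable, so missed

Answer: missed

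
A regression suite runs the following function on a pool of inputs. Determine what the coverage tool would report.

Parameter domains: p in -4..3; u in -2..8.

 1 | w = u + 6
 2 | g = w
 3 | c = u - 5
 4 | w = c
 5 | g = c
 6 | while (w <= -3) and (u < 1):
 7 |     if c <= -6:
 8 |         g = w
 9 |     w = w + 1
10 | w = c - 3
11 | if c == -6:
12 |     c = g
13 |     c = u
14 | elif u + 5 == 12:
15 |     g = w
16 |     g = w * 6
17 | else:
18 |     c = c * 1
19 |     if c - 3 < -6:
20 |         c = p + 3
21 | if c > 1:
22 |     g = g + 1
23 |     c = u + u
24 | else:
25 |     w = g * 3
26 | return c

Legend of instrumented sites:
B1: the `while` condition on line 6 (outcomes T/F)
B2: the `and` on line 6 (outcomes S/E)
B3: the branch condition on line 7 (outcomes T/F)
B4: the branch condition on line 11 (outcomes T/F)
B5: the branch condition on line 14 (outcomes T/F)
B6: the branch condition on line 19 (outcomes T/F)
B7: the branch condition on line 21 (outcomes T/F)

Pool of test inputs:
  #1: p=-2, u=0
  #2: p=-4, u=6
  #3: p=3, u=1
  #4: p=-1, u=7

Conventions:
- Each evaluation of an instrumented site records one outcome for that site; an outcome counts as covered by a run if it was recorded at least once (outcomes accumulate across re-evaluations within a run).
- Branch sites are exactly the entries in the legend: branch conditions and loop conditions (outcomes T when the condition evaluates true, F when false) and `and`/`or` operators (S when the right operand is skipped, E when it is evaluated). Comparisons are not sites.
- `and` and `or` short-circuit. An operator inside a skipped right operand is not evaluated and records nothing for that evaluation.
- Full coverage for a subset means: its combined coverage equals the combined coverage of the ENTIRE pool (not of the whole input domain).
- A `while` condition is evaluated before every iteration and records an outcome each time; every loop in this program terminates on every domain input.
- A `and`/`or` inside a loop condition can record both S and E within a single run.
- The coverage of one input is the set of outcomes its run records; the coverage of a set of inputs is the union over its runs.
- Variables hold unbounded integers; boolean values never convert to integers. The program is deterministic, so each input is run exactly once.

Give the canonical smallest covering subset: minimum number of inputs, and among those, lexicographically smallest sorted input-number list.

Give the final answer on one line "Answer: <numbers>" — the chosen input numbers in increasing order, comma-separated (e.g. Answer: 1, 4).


input #1 (p=-2, u=0): events B2->E, B1->T, B3->F, B2->E, B1->T, B3->F, B2->E, B1->T, B3->F, B2->S, B1->F, B4->F, B5->F, B6->T, ...; covers B1=T, B1=F, B2=S, B2=E, B3=F, B4=F, B5=F, B6=T, B7=F
input #2 (p=-4, u=6): events B2->S, B1->F, B4->F, B5->F, B6->F, B7->F; covers B1=F, B2=S, B4=F, B5=F, B6=F, B7=F
input #3 (p=3, u=1): events B2->E, B1->F, B4->F, B5->F, B6->T, B7->T; covers B1=F, B2=E, B4=F, B5=F, B6=T, B7=T
input #4 (p=-1, u=7): events B2->S, B1->F, B4->F, B5->T, B7->T; covers B1=F, B2=S, B4=F, B5=T, B7=T
pool-wide coverage (12 outcomes): B1=T, B1=F, B2=S, B2=E, B3=F, B4=F, B5=T, B5=F, B6=T, B6=F, B7=T, B7=F
size 1 is not enough: best union over all size-1 subsets is 9/12
size 2 is not enough: best union over all size-2 subsets is 11/12
the canonical winner is {1, 2, 4}: size 3, full 12-outcome coverage, earliest index list among size-3 covers
Answer: 1, 2, 4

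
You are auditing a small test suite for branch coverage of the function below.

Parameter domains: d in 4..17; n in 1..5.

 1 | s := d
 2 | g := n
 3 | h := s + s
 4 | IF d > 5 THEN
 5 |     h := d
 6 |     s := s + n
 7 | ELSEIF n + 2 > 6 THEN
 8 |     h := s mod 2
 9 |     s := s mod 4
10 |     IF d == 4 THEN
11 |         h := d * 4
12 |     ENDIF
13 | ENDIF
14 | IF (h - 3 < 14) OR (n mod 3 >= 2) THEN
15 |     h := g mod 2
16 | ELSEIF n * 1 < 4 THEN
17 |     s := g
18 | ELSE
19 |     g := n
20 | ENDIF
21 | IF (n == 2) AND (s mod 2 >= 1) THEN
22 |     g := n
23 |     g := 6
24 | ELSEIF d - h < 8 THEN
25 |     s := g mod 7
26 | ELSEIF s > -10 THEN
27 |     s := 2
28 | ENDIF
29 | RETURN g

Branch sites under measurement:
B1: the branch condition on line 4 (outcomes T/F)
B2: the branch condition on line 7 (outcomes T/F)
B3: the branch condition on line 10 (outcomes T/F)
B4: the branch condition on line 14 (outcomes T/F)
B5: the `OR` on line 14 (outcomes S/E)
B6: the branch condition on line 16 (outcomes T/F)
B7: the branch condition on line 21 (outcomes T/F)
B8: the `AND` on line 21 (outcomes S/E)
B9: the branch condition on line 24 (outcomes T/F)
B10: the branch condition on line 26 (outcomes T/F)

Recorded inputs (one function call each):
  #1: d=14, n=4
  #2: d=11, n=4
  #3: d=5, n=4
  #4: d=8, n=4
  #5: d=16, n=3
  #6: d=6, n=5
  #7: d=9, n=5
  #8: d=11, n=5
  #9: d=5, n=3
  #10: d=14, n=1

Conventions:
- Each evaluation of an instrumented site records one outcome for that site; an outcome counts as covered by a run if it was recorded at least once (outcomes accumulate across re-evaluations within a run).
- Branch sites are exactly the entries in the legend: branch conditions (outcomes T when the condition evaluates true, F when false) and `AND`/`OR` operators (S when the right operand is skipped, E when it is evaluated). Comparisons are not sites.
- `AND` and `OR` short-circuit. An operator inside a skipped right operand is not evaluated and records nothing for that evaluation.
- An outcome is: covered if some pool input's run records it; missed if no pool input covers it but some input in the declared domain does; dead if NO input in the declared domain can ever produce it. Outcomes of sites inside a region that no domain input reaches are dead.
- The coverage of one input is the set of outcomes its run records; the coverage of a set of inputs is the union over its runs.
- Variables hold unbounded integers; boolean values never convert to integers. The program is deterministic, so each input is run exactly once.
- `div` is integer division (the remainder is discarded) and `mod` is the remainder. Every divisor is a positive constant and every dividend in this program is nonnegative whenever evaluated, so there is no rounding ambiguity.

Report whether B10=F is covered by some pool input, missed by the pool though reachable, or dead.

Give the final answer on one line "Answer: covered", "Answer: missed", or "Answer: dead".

no pool input records B10=F
checking all 70 inputs in the declared domain: B10=F is never recorded -> dead

Answer: dead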